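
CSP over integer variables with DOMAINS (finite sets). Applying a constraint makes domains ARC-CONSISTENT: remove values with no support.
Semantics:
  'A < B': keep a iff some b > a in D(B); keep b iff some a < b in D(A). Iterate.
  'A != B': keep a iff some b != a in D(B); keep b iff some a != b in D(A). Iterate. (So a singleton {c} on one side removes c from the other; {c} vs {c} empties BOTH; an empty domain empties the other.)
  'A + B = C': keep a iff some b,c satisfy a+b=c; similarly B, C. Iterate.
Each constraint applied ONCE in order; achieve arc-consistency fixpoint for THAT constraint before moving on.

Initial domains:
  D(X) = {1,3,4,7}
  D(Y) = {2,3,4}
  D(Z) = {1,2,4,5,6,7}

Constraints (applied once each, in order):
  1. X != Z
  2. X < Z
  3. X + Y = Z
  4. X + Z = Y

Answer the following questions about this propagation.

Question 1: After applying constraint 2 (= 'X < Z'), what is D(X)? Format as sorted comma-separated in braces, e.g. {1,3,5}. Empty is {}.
Constraint 1 (X != Z) on D(X)={1,3,4,7} D(Z)={1,2,4,5,6,7}: no change
Constraint 2 (X < Z) on D(X)={1,3,4,7} D(Z)={1,2,4,5,6,7}: X {1,3,4,7}->{1,3,4}; Z {1,2,4,5,6,7}->{2,4,5,6,7}
So after constraint 2: D(X) = {1,3,4}

Answer: {1,3,4}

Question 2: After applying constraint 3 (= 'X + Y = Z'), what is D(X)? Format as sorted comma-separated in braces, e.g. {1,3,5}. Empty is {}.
Constraint 1 (X != Z) on D(X)={1,3,4,7} D(Z)={1,2,4,5,6,7}: no change
Constraint 2 (X < Z) on D(X)={1,3,4,7} D(Z)={1,2,4,5,6,7}: X {1,3,4,7}->{1,3,4}; Z {1,2,4,5,6,7}->{2,4,5,6,7}
Constraint 3 (X + Y = Z) on D(X)={1,3,4} D(Y)={2,3,4} D(Z)={2,4,5,6,7}: Z {2,4,5,6,7}->{4,5,6,7}
So after constraint 3: D(X) = {1,3,4}

Answer: {1,3,4}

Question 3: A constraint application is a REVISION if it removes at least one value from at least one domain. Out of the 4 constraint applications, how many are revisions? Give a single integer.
Constraint 1 (X != Z) on D(X)={1,3,4,7} D(Z)={1,2,4,5,6,7}: no change => not a revision
Constraint 2 (X < Z) on D(X)={1,3,4,7} D(Z)={1,2,4,5,6,7}: X {1,3,4,7}->{1,3,4}; Z {1,2,4,5,6,7}->{2,4,5,6,7} => REVISION
Constraint 3 (X + Y = Z) on D(X)={1,3,4} D(Y)={2,3,4} D(Z)={2,4,5,6,7}: Z {2,4,5,6,7}->{4,5,6,7} => REVISION
Constraint 4 (X + Z = Y) on D(X)={1,3,4} D(Z)={4,5,6,7} D(Y)={2,3,4}: X {1,3,4}->{}; Z {4,5,6,7}->{}; Y {2,3,4}->{} => REVISION
Total revisions = 3

Answer: 3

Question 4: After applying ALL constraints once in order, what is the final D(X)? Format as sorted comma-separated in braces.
Constraint 1 (X != Z) on D(X)={1,3,4,7} D(Z)={1,2,4,5,6,7}: no change
Constraint 2 (X < Z) on D(X)={1,3,4,7} D(Z)={1,2,4,5,6,7}: X {1,3,4,7}->{1,3,4}; Z {1,2,4,5,6,7}->{2,4,5,6,7}
Constraint 3 (X + Y = Z) on D(X)={1,3,4} D(Y)={2,3,4} D(Z)={2,4,5,6,7}: Z {2,4,5,6,7}->{4,5,6,7}
Constraint 4 (X + Z = Y) on D(X)={1,3,4} D(Z)={4,5,6,7} D(Y)={2,3,4}: X {1,3,4}->{}; Z {4,5,6,7}->{}; Y {2,3,4}->{}
So after all 4 constraints: D(X) = {}

Answer: {}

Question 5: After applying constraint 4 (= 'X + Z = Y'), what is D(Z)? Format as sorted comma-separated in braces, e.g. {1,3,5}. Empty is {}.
Answer: {}

Derivation:
Constraint 1 (X != Z) on D(X)={1,3,4,7} D(Z)={1,2,4,5,6,7}: no change
Constraint 2 (X < Z) on D(X)={1,3,4,7} D(Z)={1,2,4,5,6,7}: X {1,3,4,7}->{1,3,4}; Z {1,2,4,5,6,7}->{2,4,5,6,7}
Constraint 3 (X + Y = Z) on D(X)={1,3,4} D(Y)={2,3,4} D(Z)={2,4,5,6,7}: Z {2,4,5,6,7}->{4,5,6,7}
Constraint 4 (X + Z = Y) on D(X)={1,3,4} D(Z)={4,5,6,7} D(Y)={2,3,4}: X {1,3,4}->{}; Z {4,5,6,7}->{}; Y {2,3,4}->{}
So after constraint 4: D(Z) = {}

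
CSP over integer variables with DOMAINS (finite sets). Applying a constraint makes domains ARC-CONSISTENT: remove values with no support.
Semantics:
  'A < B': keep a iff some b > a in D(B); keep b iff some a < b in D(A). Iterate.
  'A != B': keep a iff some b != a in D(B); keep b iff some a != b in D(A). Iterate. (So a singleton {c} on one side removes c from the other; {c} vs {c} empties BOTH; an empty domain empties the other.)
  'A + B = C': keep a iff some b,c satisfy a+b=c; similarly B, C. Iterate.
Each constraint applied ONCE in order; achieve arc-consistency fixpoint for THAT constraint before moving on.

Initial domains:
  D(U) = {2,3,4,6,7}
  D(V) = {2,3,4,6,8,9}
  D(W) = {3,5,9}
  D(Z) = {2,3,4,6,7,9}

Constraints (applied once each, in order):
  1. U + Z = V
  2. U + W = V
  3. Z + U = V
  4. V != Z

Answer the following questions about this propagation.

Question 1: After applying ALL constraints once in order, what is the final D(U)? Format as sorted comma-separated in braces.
Constraint 1 (U + Z = V) on D(U)={2,3,4,6,7} D(Z)={2,3,4,6,7,9} D(V)={2,3,4,6,8,9}: Z {2,3,4,6,7,9}->{2,3,4,6,7}; V {2,3,4,6,8,9}->{4,6,8,9}
Constraint 2 (U + W = V) on D(U)={2,3,4,6,7} D(W)={3,5,9} D(V)={4,6,8,9}: U {2,3,4,6,7}->{3,4,6}; W {3,5,9}->{3,5}; V {4,6,8,9}->{6,8,9}
Constraint 3 (Z + U = V) on D(Z)={2,3,4,6,7} D(U)={3,4,6} D(V)={6,8,9}: Z {2,3,4,6,7}->{2,3,4,6}
Constraint 4 (V != Z) on D(V)={6,8,9} D(Z)={2,3,4,6}: no change
So after all 4 constraints: D(U) = {3,4,6}

Answer: {3,4,6}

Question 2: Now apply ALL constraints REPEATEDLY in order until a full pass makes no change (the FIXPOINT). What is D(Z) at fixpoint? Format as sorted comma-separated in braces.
Answer: {2,3,4,6}

Derivation:
pass 0 (initial): D(Z)={2,3,4,6,7,9}
pass 1: U {2,3,4,6,7}->{3,4,6}; V {2,3,4,6,8,9}->{6,8,9}; W {3,5,9}->{3,5}; Z {2,3,4,6,7,9}->{2,3,4,6}
pass 2: no change
Fixpoint after 2 passes: D(Z) = {2,3,4,6}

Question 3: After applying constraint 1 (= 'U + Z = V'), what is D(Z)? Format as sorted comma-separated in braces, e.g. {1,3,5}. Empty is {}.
Constraint 1 (U + Z = V) on D(U)={2,3,4,6,7} D(Z)={2,3,4,6,7,9} D(V)={2,3,4,6,8,9}: Z {2,3,4,6,7,9}->{2,3,4,6,7}; V {2,3,4,6,8,9}->{4,6,8,9}
So after constraint 1: D(Z) = {2,3,4,6,7}

Answer: {2,3,4,6,7}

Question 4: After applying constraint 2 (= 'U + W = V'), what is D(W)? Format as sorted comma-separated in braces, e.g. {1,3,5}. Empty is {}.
Constraint 1 (U + Z = V) on D(U)={2,3,4,6,7} D(Z)={2,3,4,6,7,9} D(V)={2,3,4,6,8,9}: Z {2,3,4,6,7,9}->{2,3,4,6,7}; V {2,3,4,6,8,9}->{4,6,8,9}
Constraint 2 (U + W = V) on D(U)={2,3,4,6,7} D(W)={3,5,9} D(V)={4,6,8,9}: U {2,3,4,6,7}->{3,4,6}; W {3,5,9}->{3,5}; V {4,6,8,9}->{6,8,9}
So after constraint 2: D(W) = {3,5}

Answer: {3,5}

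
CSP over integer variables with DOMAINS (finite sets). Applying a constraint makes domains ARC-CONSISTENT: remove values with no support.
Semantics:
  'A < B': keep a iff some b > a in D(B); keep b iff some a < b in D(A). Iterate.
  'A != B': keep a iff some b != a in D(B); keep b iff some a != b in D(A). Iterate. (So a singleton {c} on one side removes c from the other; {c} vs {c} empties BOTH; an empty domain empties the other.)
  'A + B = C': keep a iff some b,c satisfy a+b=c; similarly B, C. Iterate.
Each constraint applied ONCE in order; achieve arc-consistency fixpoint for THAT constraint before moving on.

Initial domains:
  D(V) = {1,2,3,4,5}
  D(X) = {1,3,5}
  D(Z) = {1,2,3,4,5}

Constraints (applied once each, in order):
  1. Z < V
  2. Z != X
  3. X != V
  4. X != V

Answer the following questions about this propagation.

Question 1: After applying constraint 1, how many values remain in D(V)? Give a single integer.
Constraint 1 (Z < V) on D(Z)={1,2,3,4,5} D(V)={1,2,3,4,5}: Z {1,2,3,4,5}->{1,2,3,4}; V {1,2,3,4,5}->{2,3,4,5}
So after constraint 1: D(V)={2,3,4,5}, size = 4

Answer: 4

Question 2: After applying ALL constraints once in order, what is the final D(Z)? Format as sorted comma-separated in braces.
Constraint 1 (Z < V) on D(Z)={1,2,3,4,5} D(V)={1,2,3,4,5}: Z {1,2,3,4,5}->{1,2,3,4}; V {1,2,3,4,5}->{2,3,4,5}
Constraint 2 (Z != X) on D(Z)={1,2,3,4} D(X)={1,3,5}: no change
Constraint 3 (X != V) on D(X)={1,3,5} D(V)={2,3,4,5}: no change
Constraint 4 (X != V) on D(X)={1,3,5} D(V)={2,3,4,5}: no change
So after all 4 constraints: D(Z) = {1,2,3,4}

Answer: {1,2,3,4}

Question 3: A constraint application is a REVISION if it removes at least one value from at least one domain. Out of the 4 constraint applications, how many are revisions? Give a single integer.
Answer: 1

Derivation:
Constraint 1 (Z < V) on D(Z)={1,2,3,4,5} D(V)={1,2,3,4,5}: Z {1,2,3,4,5}->{1,2,3,4}; V {1,2,3,4,5}->{2,3,4,5} => REVISION
Constraint 2 (Z != X) on D(Z)={1,2,3,4} D(X)={1,3,5}: no change => not a revision
Constraint 3 (X != V) on D(X)={1,3,5} D(V)={2,3,4,5}: no change => not a revision
Constraint 4 (X != V) on D(X)={1,3,5} D(V)={2,3,4,5}: no change => not a revision
Total revisions = 1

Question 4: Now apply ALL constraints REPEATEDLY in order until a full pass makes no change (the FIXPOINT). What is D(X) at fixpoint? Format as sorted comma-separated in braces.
Answer: {1,3,5}

Derivation:
pass 0 (initial): D(X)={1,3,5}
pass 1: V {1,2,3,4,5}->{2,3,4,5}; Z {1,2,3,4,5}->{1,2,3,4}
pass 2: no change
Fixpoint after 2 passes: D(X) = {1,3,5}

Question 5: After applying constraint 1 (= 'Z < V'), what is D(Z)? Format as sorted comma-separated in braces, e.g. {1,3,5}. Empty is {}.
Answer: {1,2,3,4}

Derivation:
Constraint 1 (Z < V) on D(Z)={1,2,3,4,5} D(V)={1,2,3,4,5}: Z {1,2,3,4,5}->{1,2,3,4}; V {1,2,3,4,5}->{2,3,4,5}
So after constraint 1: D(Z) = {1,2,3,4}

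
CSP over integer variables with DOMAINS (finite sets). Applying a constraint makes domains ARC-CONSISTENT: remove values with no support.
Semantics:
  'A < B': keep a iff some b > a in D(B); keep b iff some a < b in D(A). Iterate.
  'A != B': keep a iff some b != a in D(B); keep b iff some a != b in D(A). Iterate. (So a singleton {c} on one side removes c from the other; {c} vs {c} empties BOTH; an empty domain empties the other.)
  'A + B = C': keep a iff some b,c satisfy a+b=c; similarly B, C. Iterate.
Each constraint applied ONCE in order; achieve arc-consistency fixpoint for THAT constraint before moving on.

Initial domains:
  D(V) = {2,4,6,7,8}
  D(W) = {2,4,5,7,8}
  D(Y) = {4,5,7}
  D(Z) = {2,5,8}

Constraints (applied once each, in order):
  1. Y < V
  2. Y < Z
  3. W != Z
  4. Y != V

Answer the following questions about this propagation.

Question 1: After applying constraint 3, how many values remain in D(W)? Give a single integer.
Constraint 1 (Y < V) on D(Y)={4,5,7} D(V)={2,4,6,7,8}: V {2,4,6,7,8}->{6,7,8}
Constraint 2 (Y < Z) on D(Y)={4,5,7} D(Z)={2,5,8}: Z {2,5,8}->{5,8}
Constraint 3 (W != Z) on D(W)={2,4,5,7,8} D(Z)={5,8}: no change
So after constraint 3: D(W)={2,4,5,7,8}, size = 5

Answer: 5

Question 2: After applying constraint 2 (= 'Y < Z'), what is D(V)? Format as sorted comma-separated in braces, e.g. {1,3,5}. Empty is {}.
Answer: {6,7,8}

Derivation:
Constraint 1 (Y < V) on D(Y)={4,5,7} D(V)={2,4,6,7,8}: V {2,4,6,7,8}->{6,7,8}
Constraint 2 (Y < Z) on D(Y)={4,5,7} D(Z)={2,5,8}: Z {2,5,8}->{5,8}
So after constraint 2: D(V) = {6,7,8}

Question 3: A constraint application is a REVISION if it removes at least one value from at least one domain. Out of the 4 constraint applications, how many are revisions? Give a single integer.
Constraint 1 (Y < V) on D(Y)={4,5,7} D(V)={2,4,6,7,8}: V {2,4,6,7,8}->{6,7,8} => REVISION
Constraint 2 (Y < Z) on D(Y)={4,5,7} D(Z)={2,5,8}: Z {2,5,8}->{5,8} => REVISION
Constraint 3 (W != Z) on D(W)={2,4,5,7,8} D(Z)={5,8}: no change => not a revision
Constraint 4 (Y != V) on D(Y)={4,5,7} D(V)={6,7,8}: no change => not a revision
Total revisions = 2

Answer: 2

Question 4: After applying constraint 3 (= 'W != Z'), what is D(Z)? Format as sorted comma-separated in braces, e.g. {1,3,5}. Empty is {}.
Constraint 1 (Y < V) on D(Y)={4,5,7} D(V)={2,4,6,7,8}: V {2,4,6,7,8}->{6,7,8}
Constraint 2 (Y < Z) on D(Y)={4,5,7} D(Z)={2,5,8}: Z {2,5,8}->{5,8}
Constraint 3 (W != Z) on D(W)={2,4,5,7,8} D(Z)={5,8}: no change
So after constraint 3: D(Z) = {5,8}

Answer: {5,8}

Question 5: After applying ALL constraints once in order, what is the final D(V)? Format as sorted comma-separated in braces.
Answer: {6,7,8}

Derivation:
Constraint 1 (Y < V) on D(Y)={4,5,7} D(V)={2,4,6,7,8}: V {2,4,6,7,8}->{6,7,8}
Constraint 2 (Y < Z) on D(Y)={4,5,7} D(Z)={2,5,8}: Z {2,5,8}->{5,8}
Constraint 3 (W != Z) on D(W)={2,4,5,7,8} D(Z)={5,8}: no change
Constraint 4 (Y != V) on D(Y)={4,5,7} D(V)={6,7,8}: no change
So after all 4 constraints: D(V) = {6,7,8}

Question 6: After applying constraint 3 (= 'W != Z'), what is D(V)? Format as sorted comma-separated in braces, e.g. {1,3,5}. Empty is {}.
Constraint 1 (Y < V) on D(Y)={4,5,7} D(V)={2,4,6,7,8}: V {2,4,6,7,8}->{6,7,8}
Constraint 2 (Y < Z) on D(Y)={4,5,7} D(Z)={2,5,8}: Z {2,5,8}->{5,8}
Constraint 3 (W != Z) on D(W)={2,4,5,7,8} D(Z)={5,8}: no change
So after constraint 3: D(V) = {6,7,8}

Answer: {6,7,8}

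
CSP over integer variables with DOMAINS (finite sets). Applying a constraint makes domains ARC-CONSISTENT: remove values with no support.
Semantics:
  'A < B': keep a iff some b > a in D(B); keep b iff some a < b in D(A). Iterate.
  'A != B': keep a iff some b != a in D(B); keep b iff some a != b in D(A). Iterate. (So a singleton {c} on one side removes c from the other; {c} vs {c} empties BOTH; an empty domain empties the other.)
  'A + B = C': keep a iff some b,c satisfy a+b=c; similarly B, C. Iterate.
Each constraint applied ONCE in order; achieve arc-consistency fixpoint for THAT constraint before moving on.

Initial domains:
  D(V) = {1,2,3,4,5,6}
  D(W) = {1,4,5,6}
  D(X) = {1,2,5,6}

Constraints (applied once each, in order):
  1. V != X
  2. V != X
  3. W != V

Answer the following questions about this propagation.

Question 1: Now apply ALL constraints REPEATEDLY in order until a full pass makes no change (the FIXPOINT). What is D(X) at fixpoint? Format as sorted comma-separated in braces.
Answer: {1,2,5,6}

Derivation:
pass 0 (initial): D(X)={1,2,5,6}
pass 1: no change
Fixpoint after 1 passes: D(X) = {1,2,5,6}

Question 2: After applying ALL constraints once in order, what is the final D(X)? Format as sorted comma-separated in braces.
Answer: {1,2,5,6}

Derivation:
Constraint 1 (V != X) on D(V)={1,2,3,4,5,6} D(X)={1,2,5,6}: no change
Constraint 2 (V != X) on D(V)={1,2,3,4,5,6} D(X)={1,2,5,6}: no change
Constraint 3 (W != V) on D(W)={1,4,5,6} D(V)={1,2,3,4,5,6}: no change
So after all 3 constraints: D(X) = {1,2,5,6}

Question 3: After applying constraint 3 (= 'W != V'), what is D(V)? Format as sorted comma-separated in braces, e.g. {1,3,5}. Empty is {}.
Constraint 1 (V != X) on D(V)={1,2,3,4,5,6} D(X)={1,2,5,6}: no change
Constraint 2 (V != X) on D(V)={1,2,3,4,5,6} D(X)={1,2,5,6}: no change
Constraint 3 (W != V) on D(W)={1,4,5,6} D(V)={1,2,3,4,5,6}: no change
So after constraint 3: D(V) = {1,2,3,4,5,6}

Answer: {1,2,3,4,5,6}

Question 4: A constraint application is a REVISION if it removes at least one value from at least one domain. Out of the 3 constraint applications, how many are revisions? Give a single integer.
Answer: 0

Derivation:
Constraint 1 (V != X) on D(V)={1,2,3,4,5,6} D(X)={1,2,5,6}: no change => not a revision
Constraint 2 (V != X) on D(V)={1,2,3,4,5,6} D(X)={1,2,5,6}: no change => not a revision
Constraint 3 (W != V) on D(W)={1,4,5,6} D(V)={1,2,3,4,5,6}: no change => not a revision
Total revisions = 0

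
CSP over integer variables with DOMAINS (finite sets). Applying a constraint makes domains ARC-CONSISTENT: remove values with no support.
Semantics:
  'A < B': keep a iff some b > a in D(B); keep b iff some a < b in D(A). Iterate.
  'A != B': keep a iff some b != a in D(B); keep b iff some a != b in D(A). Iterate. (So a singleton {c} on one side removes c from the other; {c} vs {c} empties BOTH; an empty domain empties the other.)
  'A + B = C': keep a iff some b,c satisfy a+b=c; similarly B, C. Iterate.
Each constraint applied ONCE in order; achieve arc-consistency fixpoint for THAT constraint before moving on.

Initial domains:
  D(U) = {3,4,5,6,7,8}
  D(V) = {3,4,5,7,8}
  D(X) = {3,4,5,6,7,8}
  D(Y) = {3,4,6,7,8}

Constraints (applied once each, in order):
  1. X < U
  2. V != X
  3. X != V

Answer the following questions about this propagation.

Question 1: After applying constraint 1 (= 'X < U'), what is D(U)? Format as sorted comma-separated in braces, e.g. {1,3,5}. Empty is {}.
Constraint 1 (X < U) on D(X)={3,4,5,6,7,8} D(U)={3,4,5,6,7,8}: X {3,4,5,6,7,8}->{3,4,5,6,7}; U {3,4,5,6,7,8}->{4,5,6,7,8}
So after constraint 1: D(U) = {4,5,6,7,8}

Answer: {4,5,6,7,8}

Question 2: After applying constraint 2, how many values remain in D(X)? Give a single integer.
Constraint 1 (X < U) on D(X)={3,4,5,6,7,8} D(U)={3,4,5,6,7,8}: X {3,4,5,6,7,8}->{3,4,5,6,7}; U {3,4,5,6,7,8}->{4,5,6,7,8}
Constraint 2 (V != X) on D(V)={3,4,5,7,8} D(X)={3,4,5,6,7}: no change
So after constraint 2: D(X)={3,4,5,6,7}, size = 5

Answer: 5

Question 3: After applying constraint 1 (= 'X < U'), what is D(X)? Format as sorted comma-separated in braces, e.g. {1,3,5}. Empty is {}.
Answer: {3,4,5,6,7}

Derivation:
Constraint 1 (X < U) on D(X)={3,4,5,6,7,8} D(U)={3,4,5,6,7,8}: X {3,4,5,6,7,8}->{3,4,5,6,7}; U {3,4,5,6,7,8}->{4,5,6,7,8}
So after constraint 1: D(X) = {3,4,5,6,7}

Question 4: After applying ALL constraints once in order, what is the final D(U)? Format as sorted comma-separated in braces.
Answer: {4,5,6,7,8}

Derivation:
Constraint 1 (X < U) on D(X)={3,4,5,6,7,8} D(U)={3,4,5,6,7,8}: X {3,4,5,6,7,8}->{3,4,5,6,7}; U {3,4,5,6,7,8}->{4,5,6,7,8}
Constraint 2 (V != X) on D(V)={3,4,5,7,8} D(X)={3,4,5,6,7}: no change
Constraint 3 (X != V) on D(X)={3,4,5,6,7} D(V)={3,4,5,7,8}: no change
So after all 3 constraints: D(U) = {4,5,6,7,8}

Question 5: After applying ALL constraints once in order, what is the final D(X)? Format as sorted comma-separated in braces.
Answer: {3,4,5,6,7}

Derivation:
Constraint 1 (X < U) on D(X)={3,4,5,6,7,8} D(U)={3,4,5,6,7,8}: X {3,4,5,6,7,8}->{3,4,5,6,7}; U {3,4,5,6,7,8}->{4,5,6,7,8}
Constraint 2 (V != X) on D(V)={3,4,5,7,8} D(X)={3,4,5,6,7}: no change
Constraint 3 (X != V) on D(X)={3,4,5,6,7} D(V)={3,4,5,7,8}: no change
So after all 3 constraints: D(X) = {3,4,5,6,7}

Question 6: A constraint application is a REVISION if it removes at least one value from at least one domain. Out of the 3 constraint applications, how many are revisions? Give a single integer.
Constraint 1 (X < U) on D(X)={3,4,5,6,7,8} D(U)={3,4,5,6,7,8}: X {3,4,5,6,7,8}->{3,4,5,6,7}; U {3,4,5,6,7,8}->{4,5,6,7,8} => REVISION
Constraint 2 (V != X) on D(V)={3,4,5,7,8} D(X)={3,4,5,6,7}: no change => not a revision
Constraint 3 (X != V) on D(X)={3,4,5,6,7} D(V)={3,4,5,7,8}: no change => not a revision
Total revisions = 1

Answer: 1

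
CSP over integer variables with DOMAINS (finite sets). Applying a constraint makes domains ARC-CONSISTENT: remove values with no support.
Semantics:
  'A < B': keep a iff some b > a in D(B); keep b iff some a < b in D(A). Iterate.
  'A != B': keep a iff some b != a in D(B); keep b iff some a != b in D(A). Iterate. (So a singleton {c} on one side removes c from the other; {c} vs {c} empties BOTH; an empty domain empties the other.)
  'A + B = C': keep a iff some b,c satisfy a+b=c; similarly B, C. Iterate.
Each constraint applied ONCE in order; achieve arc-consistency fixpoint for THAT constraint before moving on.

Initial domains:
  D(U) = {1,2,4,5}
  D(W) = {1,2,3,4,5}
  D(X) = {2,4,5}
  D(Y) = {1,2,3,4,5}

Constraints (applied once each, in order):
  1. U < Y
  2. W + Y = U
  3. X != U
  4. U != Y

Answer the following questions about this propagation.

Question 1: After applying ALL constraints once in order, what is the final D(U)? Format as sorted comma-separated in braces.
Answer: {4}

Derivation:
Constraint 1 (U < Y) on D(U)={1,2,4,5} D(Y)={1,2,3,4,5}: U {1,2,4,5}->{1,2,4}; Y {1,2,3,4,5}->{2,3,4,5}
Constraint 2 (W + Y = U) on D(W)={1,2,3,4,5} D(Y)={2,3,4,5} D(U)={1,2,4}: W {1,2,3,4,5}->{1,2}; Y {2,3,4,5}->{2,3}; U {1,2,4}->{4}
Constraint 3 (X != U) on D(X)={2,4,5} D(U)={4}: X {2,4,5}->{2,5}
Constraint 4 (U != Y) on D(U)={4} D(Y)={2,3}: no change
So after all 4 constraints: D(U) = {4}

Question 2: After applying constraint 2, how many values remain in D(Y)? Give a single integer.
Constraint 1 (U < Y) on D(U)={1,2,4,5} D(Y)={1,2,3,4,5}: U {1,2,4,5}->{1,2,4}; Y {1,2,3,4,5}->{2,3,4,5}
Constraint 2 (W + Y = U) on D(W)={1,2,3,4,5} D(Y)={2,3,4,5} D(U)={1,2,4}: W {1,2,3,4,5}->{1,2}; Y {2,3,4,5}->{2,3}; U {1,2,4}->{4}
So after constraint 2: D(Y)={2,3}, size = 2

Answer: 2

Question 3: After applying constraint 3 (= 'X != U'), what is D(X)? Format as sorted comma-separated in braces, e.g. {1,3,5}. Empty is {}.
Answer: {2,5}

Derivation:
Constraint 1 (U < Y) on D(U)={1,2,4,5} D(Y)={1,2,3,4,5}: U {1,2,4,5}->{1,2,4}; Y {1,2,3,4,5}->{2,3,4,5}
Constraint 2 (W + Y = U) on D(W)={1,2,3,4,5} D(Y)={2,3,4,5} D(U)={1,2,4}: W {1,2,3,4,5}->{1,2}; Y {2,3,4,5}->{2,3}; U {1,2,4}->{4}
Constraint 3 (X != U) on D(X)={2,4,5} D(U)={4}: X {2,4,5}->{2,5}
So after constraint 3: D(X) = {2,5}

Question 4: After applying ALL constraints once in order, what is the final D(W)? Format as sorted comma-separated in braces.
Answer: {1,2}

Derivation:
Constraint 1 (U < Y) on D(U)={1,2,4,5} D(Y)={1,2,3,4,5}: U {1,2,4,5}->{1,2,4}; Y {1,2,3,4,5}->{2,3,4,5}
Constraint 2 (W + Y = U) on D(W)={1,2,3,4,5} D(Y)={2,3,4,5} D(U)={1,2,4}: W {1,2,3,4,5}->{1,2}; Y {2,3,4,5}->{2,3}; U {1,2,4}->{4}
Constraint 3 (X != U) on D(X)={2,4,5} D(U)={4}: X {2,4,5}->{2,5}
Constraint 4 (U != Y) on D(U)={4} D(Y)={2,3}: no change
So after all 4 constraints: D(W) = {1,2}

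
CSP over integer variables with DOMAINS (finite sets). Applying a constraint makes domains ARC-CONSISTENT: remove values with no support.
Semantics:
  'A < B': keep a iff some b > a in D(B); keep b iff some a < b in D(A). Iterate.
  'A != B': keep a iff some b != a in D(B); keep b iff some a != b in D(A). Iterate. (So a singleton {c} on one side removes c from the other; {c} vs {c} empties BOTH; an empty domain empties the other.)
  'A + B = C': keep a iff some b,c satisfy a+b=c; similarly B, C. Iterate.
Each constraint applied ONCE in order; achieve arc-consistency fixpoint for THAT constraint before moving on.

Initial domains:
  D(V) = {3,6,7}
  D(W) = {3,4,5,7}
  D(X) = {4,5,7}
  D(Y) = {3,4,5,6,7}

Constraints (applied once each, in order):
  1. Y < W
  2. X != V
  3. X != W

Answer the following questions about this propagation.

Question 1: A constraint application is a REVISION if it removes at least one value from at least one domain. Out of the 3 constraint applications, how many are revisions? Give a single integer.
Answer: 1

Derivation:
Constraint 1 (Y < W) on D(Y)={3,4,5,6,7} D(W)={3,4,5,7}: Y {3,4,5,6,7}->{3,4,5,6}; W {3,4,5,7}->{4,5,7} => REVISION
Constraint 2 (X != V) on D(X)={4,5,7} D(V)={3,6,7}: no change => not a revision
Constraint 3 (X != W) on D(X)={4,5,7} D(W)={4,5,7}: no change => not a revision
Total revisions = 1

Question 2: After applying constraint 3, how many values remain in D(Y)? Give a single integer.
Answer: 4

Derivation:
Constraint 1 (Y < W) on D(Y)={3,4,5,6,7} D(W)={3,4,5,7}: Y {3,4,5,6,7}->{3,4,5,6}; W {3,4,5,7}->{4,5,7}
Constraint 2 (X != V) on D(X)={4,5,7} D(V)={3,6,7}: no change
Constraint 3 (X != W) on D(X)={4,5,7} D(W)={4,5,7}: no change
So after constraint 3: D(Y)={3,4,5,6}, size = 4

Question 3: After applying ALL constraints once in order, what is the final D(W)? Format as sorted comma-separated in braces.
Constraint 1 (Y < W) on D(Y)={3,4,5,6,7} D(W)={3,4,5,7}: Y {3,4,5,6,7}->{3,4,5,6}; W {3,4,5,7}->{4,5,7}
Constraint 2 (X != V) on D(X)={4,5,7} D(V)={3,6,7}: no change
Constraint 3 (X != W) on D(X)={4,5,7} D(W)={4,5,7}: no change
So after all 3 constraints: D(W) = {4,5,7}

Answer: {4,5,7}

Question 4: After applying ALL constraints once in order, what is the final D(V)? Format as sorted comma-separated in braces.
Constraint 1 (Y < W) on D(Y)={3,4,5,6,7} D(W)={3,4,5,7}: Y {3,4,5,6,7}->{3,4,5,6}; W {3,4,5,7}->{4,5,7}
Constraint 2 (X != V) on D(X)={4,5,7} D(V)={3,6,7}: no change
Constraint 3 (X != W) on D(X)={4,5,7} D(W)={4,5,7}: no change
So after all 3 constraints: D(V) = {3,6,7}

Answer: {3,6,7}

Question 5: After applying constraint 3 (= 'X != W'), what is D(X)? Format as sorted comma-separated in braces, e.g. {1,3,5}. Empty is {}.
Constraint 1 (Y < W) on D(Y)={3,4,5,6,7} D(W)={3,4,5,7}: Y {3,4,5,6,7}->{3,4,5,6}; W {3,4,5,7}->{4,5,7}
Constraint 2 (X != V) on D(X)={4,5,7} D(V)={3,6,7}: no change
Constraint 3 (X != W) on D(X)={4,5,7} D(W)={4,5,7}: no change
So after constraint 3: D(X) = {4,5,7}

Answer: {4,5,7}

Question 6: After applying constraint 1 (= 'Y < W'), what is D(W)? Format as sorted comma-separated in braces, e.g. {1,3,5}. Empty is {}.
Constraint 1 (Y < W) on D(Y)={3,4,5,6,7} D(W)={3,4,5,7}: Y {3,4,5,6,7}->{3,4,5,6}; W {3,4,5,7}->{4,5,7}
So after constraint 1: D(W) = {4,5,7}

Answer: {4,5,7}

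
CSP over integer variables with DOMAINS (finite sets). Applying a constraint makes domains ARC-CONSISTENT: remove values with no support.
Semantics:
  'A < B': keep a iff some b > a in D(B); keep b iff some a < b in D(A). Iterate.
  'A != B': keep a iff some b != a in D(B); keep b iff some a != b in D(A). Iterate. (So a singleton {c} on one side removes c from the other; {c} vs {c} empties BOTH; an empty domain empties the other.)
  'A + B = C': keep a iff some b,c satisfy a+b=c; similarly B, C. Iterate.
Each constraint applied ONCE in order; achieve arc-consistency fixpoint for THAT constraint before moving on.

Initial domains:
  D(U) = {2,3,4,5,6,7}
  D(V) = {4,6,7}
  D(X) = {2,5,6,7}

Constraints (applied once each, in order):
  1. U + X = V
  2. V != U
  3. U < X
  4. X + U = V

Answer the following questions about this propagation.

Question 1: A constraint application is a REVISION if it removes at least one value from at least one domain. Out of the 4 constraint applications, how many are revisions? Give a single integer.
Answer: 3

Derivation:
Constraint 1 (U + X = V) on D(U)={2,3,4,5,6,7} D(X)={2,5,6,7} D(V)={4,6,7}: U {2,3,4,5,6,7}->{2,4,5}; X {2,5,6,7}->{2,5} => REVISION
Constraint 2 (V != U) on D(V)={4,6,7} D(U)={2,4,5}: no change => not a revision
Constraint 3 (U < X) on D(U)={2,4,5} D(X)={2,5}: U {2,4,5}->{2,4}; X {2,5}->{5} => REVISION
Constraint 4 (X + U = V) on D(X)={5} D(U)={2,4} D(V)={4,6,7}: U {2,4}->{2}; V {4,6,7}->{7} => REVISION
Total revisions = 3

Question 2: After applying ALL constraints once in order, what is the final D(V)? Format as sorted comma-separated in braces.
Answer: {7}

Derivation:
Constraint 1 (U + X = V) on D(U)={2,3,4,5,6,7} D(X)={2,5,6,7} D(V)={4,6,7}: U {2,3,4,5,6,7}->{2,4,5}; X {2,5,6,7}->{2,5}
Constraint 2 (V != U) on D(V)={4,6,7} D(U)={2,4,5}: no change
Constraint 3 (U < X) on D(U)={2,4,5} D(X)={2,5}: U {2,4,5}->{2,4}; X {2,5}->{5}
Constraint 4 (X + U = V) on D(X)={5} D(U)={2,4} D(V)={4,6,7}: U {2,4}->{2}; V {4,6,7}->{7}
So after all 4 constraints: D(V) = {7}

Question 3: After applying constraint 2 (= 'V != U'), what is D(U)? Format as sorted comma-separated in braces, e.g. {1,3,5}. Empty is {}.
Constraint 1 (U + X = V) on D(U)={2,3,4,5,6,7} D(X)={2,5,6,7} D(V)={4,6,7}: U {2,3,4,5,6,7}->{2,4,5}; X {2,5,6,7}->{2,5}
Constraint 2 (V != U) on D(V)={4,6,7} D(U)={2,4,5}: no change
So after constraint 2: D(U) = {2,4,5}

Answer: {2,4,5}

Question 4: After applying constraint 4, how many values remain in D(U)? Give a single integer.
Answer: 1

Derivation:
Constraint 1 (U + X = V) on D(U)={2,3,4,5,6,7} D(X)={2,5,6,7} D(V)={4,6,7}: U {2,3,4,5,6,7}->{2,4,5}; X {2,5,6,7}->{2,5}
Constraint 2 (V != U) on D(V)={4,6,7} D(U)={2,4,5}: no change
Constraint 3 (U < X) on D(U)={2,4,5} D(X)={2,5}: U {2,4,5}->{2,4}; X {2,5}->{5}
Constraint 4 (X + U = V) on D(X)={5} D(U)={2,4} D(V)={4,6,7}: U {2,4}->{2}; V {4,6,7}->{7}
So after constraint 4: D(U)={2}, size = 1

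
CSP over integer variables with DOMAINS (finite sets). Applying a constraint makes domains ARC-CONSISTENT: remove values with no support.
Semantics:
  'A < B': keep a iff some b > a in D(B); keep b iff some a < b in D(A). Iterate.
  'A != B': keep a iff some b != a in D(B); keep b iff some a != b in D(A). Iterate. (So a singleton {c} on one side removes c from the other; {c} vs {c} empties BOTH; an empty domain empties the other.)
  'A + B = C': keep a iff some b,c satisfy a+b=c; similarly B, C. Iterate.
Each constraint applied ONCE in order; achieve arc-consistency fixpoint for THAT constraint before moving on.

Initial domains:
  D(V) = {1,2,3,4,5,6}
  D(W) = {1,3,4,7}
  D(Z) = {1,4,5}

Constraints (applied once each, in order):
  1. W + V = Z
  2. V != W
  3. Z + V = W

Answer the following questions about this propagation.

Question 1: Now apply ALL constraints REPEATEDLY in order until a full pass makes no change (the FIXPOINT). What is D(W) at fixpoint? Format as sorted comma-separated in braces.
pass 0 (initial): D(W)={1,3,4,7}
pass 1: V {1,2,3,4,5,6}->{}; W {1,3,4,7}->{}; Z {1,4,5}->{}
pass 2: no change
Fixpoint after 2 passes: D(W) = {}

Answer: {}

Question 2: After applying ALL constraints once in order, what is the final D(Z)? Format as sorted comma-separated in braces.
Constraint 1 (W + V = Z) on D(W)={1,3,4,7} D(V)={1,2,3,4,5,6} D(Z)={1,4,5}: W {1,3,4,7}->{1,3,4}; V {1,2,3,4,5,6}->{1,2,3,4}; Z {1,4,5}->{4,5}
Constraint 2 (V != W) on D(V)={1,2,3,4} D(W)={1,3,4}: no change
Constraint 3 (Z + V = W) on D(Z)={4,5} D(V)={1,2,3,4} D(W)={1,3,4}: Z {4,5}->{}; V {1,2,3,4}->{}; W {1,3,4}->{}
So after all 3 constraints: D(Z) = {}

Answer: {}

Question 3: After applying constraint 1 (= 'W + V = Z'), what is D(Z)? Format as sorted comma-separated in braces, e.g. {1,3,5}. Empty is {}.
Constraint 1 (W + V = Z) on D(W)={1,3,4,7} D(V)={1,2,3,4,5,6} D(Z)={1,4,5}: W {1,3,4,7}->{1,3,4}; V {1,2,3,4,5,6}->{1,2,3,4}; Z {1,4,5}->{4,5}
So after constraint 1: D(Z) = {4,5}

Answer: {4,5}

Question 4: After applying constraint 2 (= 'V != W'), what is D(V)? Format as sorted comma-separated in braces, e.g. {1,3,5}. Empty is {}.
Constraint 1 (W + V = Z) on D(W)={1,3,4,7} D(V)={1,2,3,4,5,6} D(Z)={1,4,5}: W {1,3,4,7}->{1,3,4}; V {1,2,3,4,5,6}->{1,2,3,4}; Z {1,4,5}->{4,5}
Constraint 2 (V != W) on D(V)={1,2,3,4} D(W)={1,3,4}: no change
So after constraint 2: D(V) = {1,2,3,4}

Answer: {1,2,3,4}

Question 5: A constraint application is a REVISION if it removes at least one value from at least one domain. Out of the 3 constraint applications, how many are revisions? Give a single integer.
Answer: 2

Derivation:
Constraint 1 (W + V = Z) on D(W)={1,3,4,7} D(V)={1,2,3,4,5,6} D(Z)={1,4,5}: W {1,3,4,7}->{1,3,4}; V {1,2,3,4,5,6}->{1,2,3,4}; Z {1,4,5}->{4,5} => REVISION
Constraint 2 (V != W) on D(V)={1,2,3,4} D(W)={1,3,4}: no change => not a revision
Constraint 3 (Z + V = W) on D(Z)={4,5} D(V)={1,2,3,4} D(W)={1,3,4}: Z {4,5}->{}; V {1,2,3,4}->{}; W {1,3,4}->{} => REVISION
Total revisions = 2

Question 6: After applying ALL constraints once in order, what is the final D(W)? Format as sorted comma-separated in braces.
Constraint 1 (W + V = Z) on D(W)={1,3,4,7} D(V)={1,2,3,4,5,6} D(Z)={1,4,5}: W {1,3,4,7}->{1,3,4}; V {1,2,3,4,5,6}->{1,2,3,4}; Z {1,4,5}->{4,5}
Constraint 2 (V != W) on D(V)={1,2,3,4} D(W)={1,3,4}: no change
Constraint 3 (Z + V = W) on D(Z)={4,5} D(V)={1,2,3,4} D(W)={1,3,4}: Z {4,5}->{}; V {1,2,3,4}->{}; W {1,3,4}->{}
So after all 3 constraints: D(W) = {}

Answer: {}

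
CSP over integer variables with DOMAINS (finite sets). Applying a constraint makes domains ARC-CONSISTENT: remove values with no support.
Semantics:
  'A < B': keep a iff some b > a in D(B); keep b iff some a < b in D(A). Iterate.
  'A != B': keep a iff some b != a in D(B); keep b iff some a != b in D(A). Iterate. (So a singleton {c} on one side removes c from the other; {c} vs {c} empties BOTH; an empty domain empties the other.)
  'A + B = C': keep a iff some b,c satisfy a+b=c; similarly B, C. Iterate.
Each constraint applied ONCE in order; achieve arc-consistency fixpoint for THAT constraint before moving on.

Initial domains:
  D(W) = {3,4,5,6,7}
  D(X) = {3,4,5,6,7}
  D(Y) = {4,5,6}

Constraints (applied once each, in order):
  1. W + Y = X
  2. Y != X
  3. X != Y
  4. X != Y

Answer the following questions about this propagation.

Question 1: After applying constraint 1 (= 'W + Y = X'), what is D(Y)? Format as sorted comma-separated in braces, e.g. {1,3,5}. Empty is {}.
Answer: {4}

Derivation:
Constraint 1 (W + Y = X) on D(W)={3,4,5,6,7} D(Y)={4,5,6} D(X)={3,4,5,6,7}: W {3,4,5,6,7}->{3}; Y {4,5,6}->{4}; X {3,4,5,6,7}->{7}
So after constraint 1: D(Y) = {4}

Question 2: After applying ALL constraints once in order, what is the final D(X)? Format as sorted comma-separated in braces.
Answer: {7}

Derivation:
Constraint 1 (W + Y = X) on D(W)={3,4,5,6,7} D(Y)={4,5,6} D(X)={3,4,5,6,7}: W {3,4,5,6,7}->{3}; Y {4,5,6}->{4}; X {3,4,5,6,7}->{7}
Constraint 2 (Y != X) on D(Y)={4} D(X)={7}: no change
Constraint 3 (X != Y) on D(X)={7} D(Y)={4}: no change
Constraint 4 (X != Y) on D(X)={7} D(Y)={4}: no change
So after all 4 constraints: D(X) = {7}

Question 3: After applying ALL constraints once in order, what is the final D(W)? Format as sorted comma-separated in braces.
Answer: {3}

Derivation:
Constraint 1 (W + Y = X) on D(W)={3,4,5,6,7} D(Y)={4,5,6} D(X)={3,4,5,6,7}: W {3,4,5,6,7}->{3}; Y {4,5,6}->{4}; X {3,4,5,6,7}->{7}
Constraint 2 (Y != X) on D(Y)={4} D(X)={7}: no change
Constraint 3 (X != Y) on D(X)={7} D(Y)={4}: no change
Constraint 4 (X != Y) on D(X)={7} D(Y)={4}: no change
So after all 4 constraints: D(W) = {3}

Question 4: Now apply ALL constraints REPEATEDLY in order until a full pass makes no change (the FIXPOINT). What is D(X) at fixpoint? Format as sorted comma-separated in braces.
pass 0 (initial): D(X)={3,4,5,6,7}
pass 1: W {3,4,5,6,7}->{3}; X {3,4,5,6,7}->{7}; Y {4,5,6}->{4}
pass 2: no change
Fixpoint after 2 passes: D(X) = {7}

Answer: {7}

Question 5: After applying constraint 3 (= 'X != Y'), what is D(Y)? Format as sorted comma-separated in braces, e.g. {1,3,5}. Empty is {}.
Constraint 1 (W + Y = X) on D(W)={3,4,5,6,7} D(Y)={4,5,6} D(X)={3,4,5,6,7}: W {3,4,5,6,7}->{3}; Y {4,5,6}->{4}; X {3,4,5,6,7}->{7}
Constraint 2 (Y != X) on D(Y)={4} D(X)={7}: no change
Constraint 3 (X != Y) on D(X)={7} D(Y)={4}: no change
So after constraint 3: D(Y) = {4}

Answer: {4}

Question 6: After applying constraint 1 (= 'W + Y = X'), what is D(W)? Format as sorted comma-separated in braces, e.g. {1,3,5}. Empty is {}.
Constraint 1 (W + Y = X) on D(W)={3,4,5,6,7} D(Y)={4,5,6} D(X)={3,4,5,6,7}: W {3,4,5,6,7}->{3}; Y {4,5,6}->{4}; X {3,4,5,6,7}->{7}
So after constraint 1: D(W) = {3}

Answer: {3}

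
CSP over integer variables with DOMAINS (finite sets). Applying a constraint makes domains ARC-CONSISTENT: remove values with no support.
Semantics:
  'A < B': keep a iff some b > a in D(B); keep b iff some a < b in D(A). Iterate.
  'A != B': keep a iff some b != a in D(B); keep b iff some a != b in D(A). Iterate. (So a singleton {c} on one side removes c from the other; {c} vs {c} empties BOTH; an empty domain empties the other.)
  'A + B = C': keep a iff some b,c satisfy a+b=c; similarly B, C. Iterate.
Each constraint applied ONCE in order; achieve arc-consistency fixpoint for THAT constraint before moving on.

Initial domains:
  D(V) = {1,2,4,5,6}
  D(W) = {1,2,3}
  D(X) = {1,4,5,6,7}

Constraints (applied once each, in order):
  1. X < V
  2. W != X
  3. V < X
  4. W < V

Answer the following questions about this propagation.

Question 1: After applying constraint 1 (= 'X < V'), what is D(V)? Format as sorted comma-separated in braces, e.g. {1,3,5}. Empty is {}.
Constraint 1 (X < V) on D(X)={1,4,5,6,7} D(V)={1,2,4,5,6}: X {1,4,5,6,7}->{1,4,5}; V {1,2,4,5,6}->{2,4,5,6}
So after constraint 1: D(V) = {2,4,5,6}

Answer: {2,4,5,6}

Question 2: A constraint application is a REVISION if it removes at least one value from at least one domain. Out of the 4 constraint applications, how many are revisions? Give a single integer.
Answer: 2

Derivation:
Constraint 1 (X < V) on D(X)={1,4,5,6,7} D(V)={1,2,4,5,6}: X {1,4,5,6,7}->{1,4,5}; V {1,2,4,5,6}->{2,4,5,6} => REVISION
Constraint 2 (W != X) on D(W)={1,2,3} D(X)={1,4,5}: no change => not a revision
Constraint 3 (V < X) on D(V)={2,4,5,6} D(X)={1,4,5}: V {2,4,5,6}->{2,4}; X {1,4,5}->{4,5} => REVISION
Constraint 4 (W < V) on D(W)={1,2,3} D(V)={2,4}: no change => not a revision
Total revisions = 2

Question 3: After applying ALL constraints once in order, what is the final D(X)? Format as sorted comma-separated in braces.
Answer: {4,5}

Derivation:
Constraint 1 (X < V) on D(X)={1,4,5,6,7} D(V)={1,2,4,5,6}: X {1,4,5,6,7}->{1,4,5}; V {1,2,4,5,6}->{2,4,5,6}
Constraint 2 (W != X) on D(W)={1,2,3} D(X)={1,4,5}: no change
Constraint 3 (V < X) on D(V)={2,4,5,6} D(X)={1,4,5}: V {2,4,5,6}->{2,4}; X {1,4,5}->{4,5}
Constraint 4 (W < V) on D(W)={1,2,3} D(V)={2,4}: no change
So after all 4 constraints: D(X) = {4,5}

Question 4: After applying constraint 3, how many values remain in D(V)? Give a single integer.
Constraint 1 (X < V) on D(X)={1,4,5,6,7} D(V)={1,2,4,5,6}: X {1,4,5,6,7}->{1,4,5}; V {1,2,4,5,6}->{2,4,5,6}
Constraint 2 (W != X) on D(W)={1,2,3} D(X)={1,4,5}: no change
Constraint 3 (V < X) on D(V)={2,4,5,6} D(X)={1,4,5}: V {2,4,5,6}->{2,4}; X {1,4,5}->{4,5}
So after constraint 3: D(V)={2,4}, size = 2

Answer: 2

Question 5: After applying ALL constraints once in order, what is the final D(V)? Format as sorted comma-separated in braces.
Answer: {2,4}

Derivation:
Constraint 1 (X < V) on D(X)={1,4,5,6,7} D(V)={1,2,4,5,6}: X {1,4,5,6,7}->{1,4,5}; V {1,2,4,5,6}->{2,4,5,6}
Constraint 2 (W != X) on D(W)={1,2,3} D(X)={1,4,5}: no change
Constraint 3 (V < X) on D(V)={2,4,5,6} D(X)={1,4,5}: V {2,4,5,6}->{2,4}; X {1,4,5}->{4,5}
Constraint 4 (W < V) on D(W)={1,2,3} D(V)={2,4}: no change
So after all 4 constraints: D(V) = {2,4}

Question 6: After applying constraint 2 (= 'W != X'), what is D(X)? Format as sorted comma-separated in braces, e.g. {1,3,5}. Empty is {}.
Answer: {1,4,5}

Derivation:
Constraint 1 (X < V) on D(X)={1,4,5,6,7} D(V)={1,2,4,5,6}: X {1,4,5,6,7}->{1,4,5}; V {1,2,4,5,6}->{2,4,5,6}
Constraint 2 (W != X) on D(W)={1,2,3} D(X)={1,4,5}: no change
So after constraint 2: D(X) = {1,4,5}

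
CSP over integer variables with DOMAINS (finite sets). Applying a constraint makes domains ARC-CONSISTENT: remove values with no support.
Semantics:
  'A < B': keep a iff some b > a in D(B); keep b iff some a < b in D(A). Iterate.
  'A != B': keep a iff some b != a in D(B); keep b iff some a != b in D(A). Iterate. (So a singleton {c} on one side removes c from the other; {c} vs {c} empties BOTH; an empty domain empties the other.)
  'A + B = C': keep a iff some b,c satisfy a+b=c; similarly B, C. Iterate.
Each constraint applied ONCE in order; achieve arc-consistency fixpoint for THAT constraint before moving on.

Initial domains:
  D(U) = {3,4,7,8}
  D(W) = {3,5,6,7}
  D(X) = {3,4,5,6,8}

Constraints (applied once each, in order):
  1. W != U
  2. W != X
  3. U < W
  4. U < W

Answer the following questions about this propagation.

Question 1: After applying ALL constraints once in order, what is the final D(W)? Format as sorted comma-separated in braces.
Answer: {5,6,7}

Derivation:
Constraint 1 (W != U) on D(W)={3,5,6,7} D(U)={3,4,7,8}: no change
Constraint 2 (W != X) on D(W)={3,5,6,7} D(X)={3,4,5,6,8}: no change
Constraint 3 (U < W) on D(U)={3,4,7,8} D(W)={3,5,6,7}: U {3,4,7,8}->{3,4}; W {3,5,6,7}->{5,6,7}
Constraint 4 (U < W) on D(U)={3,4} D(W)={5,6,7}: no change
So after all 4 constraints: D(W) = {5,6,7}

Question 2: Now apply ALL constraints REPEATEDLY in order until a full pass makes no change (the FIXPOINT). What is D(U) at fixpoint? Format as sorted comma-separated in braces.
pass 0 (initial): D(U)={3,4,7,8}
pass 1: U {3,4,7,8}->{3,4}; W {3,5,6,7}->{5,6,7}
pass 2: no change
Fixpoint after 2 passes: D(U) = {3,4}

Answer: {3,4}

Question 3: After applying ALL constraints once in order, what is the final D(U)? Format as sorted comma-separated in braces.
Constraint 1 (W != U) on D(W)={3,5,6,7} D(U)={3,4,7,8}: no change
Constraint 2 (W != X) on D(W)={3,5,6,7} D(X)={3,4,5,6,8}: no change
Constraint 3 (U < W) on D(U)={3,4,7,8} D(W)={3,5,6,7}: U {3,4,7,8}->{3,4}; W {3,5,6,7}->{5,6,7}
Constraint 4 (U < W) on D(U)={3,4} D(W)={5,6,7}: no change
So after all 4 constraints: D(U) = {3,4}

Answer: {3,4}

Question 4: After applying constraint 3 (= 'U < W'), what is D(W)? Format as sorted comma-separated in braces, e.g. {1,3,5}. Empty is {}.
Constraint 1 (W != U) on D(W)={3,5,6,7} D(U)={3,4,7,8}: no change
Constraint 2 (W != X) on D(W)={3,5,6,7} D(X)={3,4,5,6,8}: no change
Constraint 3 (U < W) on D(U)={3,4,7,8} D(W)={3,5,6,7}: U {3,4,7,8}->{3,4}; W {3,5,6,7}->{5,6,7}
So after constraint 3: D(W) = {5,6,7}

Answer: {5,6,7}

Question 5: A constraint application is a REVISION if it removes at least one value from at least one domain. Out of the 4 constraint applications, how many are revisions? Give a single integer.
Constraint 1 (W != U) on D(W)={3,5,6,7} D(U)={3,4,7,8}: no change => not a revision
Constraint 2 (W != X) on D(W)={3,5,6,7} D(X)={3,4,5,6,8}: no change => not a revision
Constraint 3 (U < W) on D(U)={3,4,7,8} D(W)={3,5,6,7}: U {3,4,7,8}->{3,4}; W {3,5,6,7}->{5,6,7} => REVISION
Constraint 4 (U < W) on D(U)={3,4} D(W)={5,6,7}: no change => not a revision
Total revisions = 1

Answer: 1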